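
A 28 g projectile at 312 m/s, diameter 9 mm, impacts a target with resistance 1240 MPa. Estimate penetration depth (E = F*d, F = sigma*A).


A = pi*(d/2)^2 = pi*(9/2)^2 = 63.6173 mm^2
E = 0.5*m*v^2 = 0.5*0.028*312^2 = 1362.82 J
depth = E/(sigma*A) = 1362.82 J / (1240 MPa * 63.6173 mm^2) = 1362.82/(1240 * 63.6173) m = 0.0172759 m ≈ 17.28 mm

17.28 mm


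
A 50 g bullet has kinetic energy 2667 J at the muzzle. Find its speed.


v = sqrt(2*E/m) = sqrt(2*2667/0.05) = 326.6 m/s

326.6 m/s


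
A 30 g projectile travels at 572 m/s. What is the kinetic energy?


E = 0.5*m*v^2 = 0.5*0.03*572^2 = 4908 J

4908 J


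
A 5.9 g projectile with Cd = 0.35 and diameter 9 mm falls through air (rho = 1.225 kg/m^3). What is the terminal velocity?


A = pi*(d/2)^2 = pi*(9/2000)^2 = 6.36173e-05 m^2
vt = sqrt(2mg/(Cd*rho*A)) = sqrt(2*0.0059*9.81/(0.35 * 1.225 * 6.36173e-05)) = 65.15 m/s

65.15 m/s


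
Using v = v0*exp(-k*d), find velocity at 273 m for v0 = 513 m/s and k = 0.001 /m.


v = v0*exp(-k*d) = 513*exp(-0.001*273) = 390.4 m/s

390.4 m/s


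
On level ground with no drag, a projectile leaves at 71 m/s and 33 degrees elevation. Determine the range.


R = v0^2 * sin(2*theta) / g = 71^2 * sin(2*33°) / 9.81 = 469.4 m

469.4 m


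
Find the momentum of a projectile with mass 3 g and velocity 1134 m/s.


p = m*v = 0.003*1134 = 3.402 kg·m/s

3.402 kg·m/s


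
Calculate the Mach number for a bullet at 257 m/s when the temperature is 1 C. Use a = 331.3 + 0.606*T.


a = 331.3 + 0.606*(1) = 331.906 m/s
M = v/a = 257/331.906 = 0.7743

0.7743


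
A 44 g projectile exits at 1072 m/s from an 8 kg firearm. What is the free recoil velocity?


v_recoil = m_p * v_p / m_gun = 0.044 * 1072 / 8 = 5.896 m/s

5.896 m/s


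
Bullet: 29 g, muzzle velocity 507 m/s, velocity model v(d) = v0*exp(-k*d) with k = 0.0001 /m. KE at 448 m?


v = v0*exp(-k*d) = 507*exp(-0.0001*448) = 484.788 m/s
E = 0.5*m*v^2 = 0.5*0.029*484.788^2 = 3408 J

3408 J


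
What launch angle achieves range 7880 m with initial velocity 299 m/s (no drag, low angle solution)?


sin(2*theta) = R*g/v0^2 = 7880*9.81/299^2 = 0.864675, theta = arcsin(0.864675)/2 = 29.92°

29.92 degrees


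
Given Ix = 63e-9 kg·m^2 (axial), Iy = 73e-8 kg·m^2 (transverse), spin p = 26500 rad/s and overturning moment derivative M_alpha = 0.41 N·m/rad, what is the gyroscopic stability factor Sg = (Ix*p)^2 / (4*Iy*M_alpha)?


Sg = Ix^2 * p^2 / (4 * Iy * M_alpha) = (63e-9)^2 * 26500^2 / (4 * 73e-8 * 0.41) = 2.328

2.328


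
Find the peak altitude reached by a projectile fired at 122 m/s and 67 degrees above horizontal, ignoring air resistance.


H = (v0*sin(theta))^2 / (2g) = (122*sin(67°))^2 / (2*9.81) = 642.8 m

642.8 m


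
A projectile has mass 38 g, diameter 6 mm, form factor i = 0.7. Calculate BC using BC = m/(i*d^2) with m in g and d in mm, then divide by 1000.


BC = m/(i*d^2*1000) = 38/(0.7 * 6^2 * 1000) = 0.001508

0.001508


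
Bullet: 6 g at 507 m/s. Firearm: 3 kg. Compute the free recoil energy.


v_r = m_p*v_p/m_gun = 0.006*507/3 = 1.014 m/s, E_r = 0.5*m_gun*v_r^2 = 0.5*3*1.014^2 = 1.542 J

1.542 J


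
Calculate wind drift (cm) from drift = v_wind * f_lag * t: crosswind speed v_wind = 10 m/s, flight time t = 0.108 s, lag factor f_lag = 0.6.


drift = v_wind * lag * t = 10 * 0.6 * 0.108 = 0.648 m ≈ 64.8 cm

64.8 cm


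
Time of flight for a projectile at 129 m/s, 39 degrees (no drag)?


T = 2*v0*sin(theta)/g = 2*129*sin(39°)/9.81 = 16.55 s

16.55 s


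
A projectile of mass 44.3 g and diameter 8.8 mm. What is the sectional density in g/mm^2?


SD = m/d^2 = 44.3/8.8^2 = 0.5721 g/mm^2

0.5721 g/mm^2


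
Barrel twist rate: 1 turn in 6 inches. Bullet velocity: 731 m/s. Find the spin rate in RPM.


twist_m = 6*0.0254 = 0.1524 m
spin = v/twist = 731/0.1524 = 4796.588 rev/s
RPM = spin*60 = 4796.588*60 ≈ 287795 RPM

287795 RPM


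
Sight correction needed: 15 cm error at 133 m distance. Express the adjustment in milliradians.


1 mrad subtends 1 cm per 10 m of range, so adj = error_cm / (dist_m / 10) = 15 / (133/10) = 1.128 mrad

1.128 mrad


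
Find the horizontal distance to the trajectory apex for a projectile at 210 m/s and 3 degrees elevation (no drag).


R = v0^2*sin(2*theta)/g = 210^2*sin(2*3°)/9.81 = 469.899 m
apex_dist = R/2 = 469.899/2 = 234.9 m

234.9 m


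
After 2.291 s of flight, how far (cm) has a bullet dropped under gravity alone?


drop = 0.5*g*t^2 = 0.5*9.81*2.291^2 = 25.7448 m ≈ 2574 cm

2574 cm


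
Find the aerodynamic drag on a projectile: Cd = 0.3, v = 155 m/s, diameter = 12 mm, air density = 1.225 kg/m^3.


A = pi*(d/2)^2 = pi*(12/2000)^2 = 1.13097e-04 m^2
Fd = 0.5*Cd*rho*A*v^2 = 0.5*0.3*1.225*1.13097e-04*155^2 = 0.4993 N

0.4993 N


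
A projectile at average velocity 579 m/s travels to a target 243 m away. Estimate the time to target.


t = d/v = 243/579 = 0.4197 s

0.4197 s


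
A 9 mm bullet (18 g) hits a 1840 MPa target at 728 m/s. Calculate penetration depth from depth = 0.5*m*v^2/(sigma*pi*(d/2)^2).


A = pi*(d/2)^2 = pi*(9/2)^2 = 63.6173 mm^2
E = 0.5*m*v^2 = 0.5*0.018*728^2 = 4769.86 J
depth = E/(sigma*A) = 4769.86 J / (1840 MPa * 63.6173 mm^2) = 4769.86/(1840 * 63.6173) m = 0.0407486 m ≈ 40.75 mm

40.75 mm


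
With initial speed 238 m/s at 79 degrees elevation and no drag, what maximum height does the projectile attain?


H = (v0*sin(theta))^2 / (2g) = (238*sin(79°))^2 / (2*9.81) = 2782 m

2782 m


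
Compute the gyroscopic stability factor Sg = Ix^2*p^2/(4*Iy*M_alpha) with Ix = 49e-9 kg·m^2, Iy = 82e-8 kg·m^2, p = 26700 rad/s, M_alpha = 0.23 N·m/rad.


Sg = Ix^2 * p^2 / (4 * Iy * M_alpha) = (49e-9)^2 * 26700^2 / (4 * 82e-8 * 0.23) = 2.269

2.269


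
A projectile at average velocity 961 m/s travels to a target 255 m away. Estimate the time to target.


t = d/v = 255/961 = 0.2653 s

0.2653 s


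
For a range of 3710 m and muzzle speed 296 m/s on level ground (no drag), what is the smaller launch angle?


sin(2*theta) = R*g/v0^2 = 3710*9.81/296^2 = 0.415393, theta = arcsin(0.415393)/2 = 12.27°

12.27 degrees


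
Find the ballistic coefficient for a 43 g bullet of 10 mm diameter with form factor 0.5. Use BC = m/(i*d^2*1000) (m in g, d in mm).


BC = m/(i*d^2*1000) = 43/(0.5 * 10^2 * 1000) = 0.00086

0.00086


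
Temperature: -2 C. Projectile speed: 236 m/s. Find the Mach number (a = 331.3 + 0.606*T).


a = 331.3 + 0.606*(-2) = 330.088 m/s
M = v/a = 236/330.088 = 0.715

0.715


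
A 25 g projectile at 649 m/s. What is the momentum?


p = m*v = 0.025*649 = 16.23 kg·m/s

16.23 kg·m/s


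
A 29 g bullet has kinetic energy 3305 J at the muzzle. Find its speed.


v = sqrt(2*E/m) = sqrt(2*3305/0.029) = 477.4 m/s

477.4 m/s


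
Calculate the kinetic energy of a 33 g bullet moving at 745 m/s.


E = 0.5*m*v^2 = 0.5*0.033*745^2 = 9158 J

9158 J


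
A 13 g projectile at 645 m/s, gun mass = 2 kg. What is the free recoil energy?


v_r = m_p*v_p/m_gun = 0.013*645/2 = 4.1925 m/s, E_r = 0.5*m_gun*v_r^2 = 0.5*2*4.1925^2 = 17.58 J

17.58 J


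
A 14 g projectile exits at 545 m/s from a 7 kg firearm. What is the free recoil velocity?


v_recoil = m_p * v_p / m_gun = 0.014 * 545 / 7 = 1.09 m/s

1.09 m/s


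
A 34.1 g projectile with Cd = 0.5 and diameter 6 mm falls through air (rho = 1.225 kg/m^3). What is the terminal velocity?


A = pi*(d/2)^2 = pi*(6/2000)^2 = 2.82743e-05 m^2
vt = sqrt(2mg/(Cd*rho*A)) = sqrt(2*0.0341*9.81/(0.5 * 1.225 * 2.82743e-05)) = 196.6 m/s

196.6 m/s


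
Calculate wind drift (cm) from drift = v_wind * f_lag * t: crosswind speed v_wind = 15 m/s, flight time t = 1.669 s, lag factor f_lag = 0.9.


drift = v_wind * lag * t = 15 * 0.9 * 1.669 = 22.5315 m ≈ 2253 cm

2253 cm


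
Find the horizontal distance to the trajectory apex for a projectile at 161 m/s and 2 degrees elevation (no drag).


R = v0^2*sin(2*theta)/g = 161^2*sin(2*2°)/9.81 = 184.318 m
apex_dist = R/2 = 184.318/2 = 92.16 m

92.16 m


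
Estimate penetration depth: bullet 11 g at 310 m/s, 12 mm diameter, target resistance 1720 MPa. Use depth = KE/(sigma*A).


A = pi*(d/2)^2 = pi*(12/2)^2 = 113.097 mm^2
E = 0.5*m*v^2 = 0.5*0.011*310^2 = 528.55 J
depth = E/(sigma*A) = 528.55 J / (1720 MPa * 113.097 mm^2) = 528.55/(1720 * 113.097) m = 0.0027171 m ≈ 2.717 mm

2.717 mm


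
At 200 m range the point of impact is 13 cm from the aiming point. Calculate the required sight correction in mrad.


1 mrad subtends 1 cm per 10 m of range, so adj = error_cm / (dist_m / 10) = 13 / (200/10) = 0.65 mrad

0.65 mrad


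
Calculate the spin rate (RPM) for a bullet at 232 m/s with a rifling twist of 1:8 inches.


twist_m = 8*0.0254 = 0.2032 m
spin = v/twist = 232/0.2032 = 1141.732 rev/s
RPM = spin*60 = 1141.732*60 ≈ 68504 RPM

68504 RPM


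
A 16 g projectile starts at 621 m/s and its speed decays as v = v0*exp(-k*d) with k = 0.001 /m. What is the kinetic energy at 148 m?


v = v0*exp(-k*d) = 621*exp(-0.001*148) = 535.57 m/s
E = 0.5*m*v^2 = 0.5*0.016*535.57^2 = 2295 J

2295 J


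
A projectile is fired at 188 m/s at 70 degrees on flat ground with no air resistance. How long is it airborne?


T = 2*v0*sin(theta)/g = 2*188*sin(70°)/9.81 = 36.02 s

36.02 s


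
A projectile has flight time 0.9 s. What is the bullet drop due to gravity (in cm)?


drop = 0.5*g*t^2 = 0.5*9.81*0.9^2 = 3.97305 m ≈ 397.3 cm

397.3 cm


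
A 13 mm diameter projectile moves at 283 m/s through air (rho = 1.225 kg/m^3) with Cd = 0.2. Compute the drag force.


A = pi*(d/2)^2 = pi*(13/2000)^2 = 1.32732e-04 m^2
Fd = 0.5*Cd*rho*A*v^2 = 0.5*0.2*1.225*1.32732e-04*283^2 = 1.302 N

1.302 N


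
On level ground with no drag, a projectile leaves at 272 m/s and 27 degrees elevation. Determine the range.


R = v0^2 * sin(2*theta) / g = 272^2 * sin(2*27°) / 9.81 = 6101 m

6101 m


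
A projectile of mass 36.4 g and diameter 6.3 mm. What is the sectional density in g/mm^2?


SD = m/d^2 = 36.4/6.3^2 = 0.9171 g/mm^2

0.9171 g/mm^2


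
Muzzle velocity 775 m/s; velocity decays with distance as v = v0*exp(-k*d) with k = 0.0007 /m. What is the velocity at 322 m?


v = v0*exp(-k*d) = 775*exp(-0.0007*322) = 618.6 m/s

618.6 m/s


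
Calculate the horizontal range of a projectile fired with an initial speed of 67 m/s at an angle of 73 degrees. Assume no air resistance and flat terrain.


R = v0^2 * sin(2*theta) / g = 67^2 * sin(2*73°) / 9.81 = 255.9 m

255.9 m


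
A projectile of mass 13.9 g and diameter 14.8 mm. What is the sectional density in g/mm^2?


SD = m/d^2 = 13.9/14.8^2 = 0.06346 g/mm^2

0.06346 g/mm^2


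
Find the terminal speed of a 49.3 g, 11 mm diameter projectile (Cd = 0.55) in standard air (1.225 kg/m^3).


A = pi*(d/2)^2 = pi*(11/2000)^2 = 9.50332e-05 m^2
vt = sqrt(2mg/(Cd*rho*A)) = sqrt(2*0.0493*9.81/(0.55 * 1.225 * 9.50332e-05)) = 122.9 m/s

122.9 m/s


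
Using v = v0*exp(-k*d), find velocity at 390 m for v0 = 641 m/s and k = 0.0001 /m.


v = v0*exp(-k*d) = 641*exp(-0.0001*390) = 616.5 m/s

616.5 m/s


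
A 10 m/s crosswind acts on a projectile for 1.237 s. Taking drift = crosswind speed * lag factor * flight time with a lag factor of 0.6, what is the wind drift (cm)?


drift = v_wind * lag * t = 10 * 0.6 * 1.237 = 7.422 m ≈ 742.2 cm

742.2 cm


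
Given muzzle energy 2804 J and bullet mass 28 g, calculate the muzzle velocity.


v = sqrt(2*E/m) = sqrt(2*2804/0.028) = 447.5 m/s

447.5 m/s


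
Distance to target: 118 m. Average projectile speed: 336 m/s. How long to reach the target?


t = d/v = 118/336 = 0.3512 s

0.3512 s


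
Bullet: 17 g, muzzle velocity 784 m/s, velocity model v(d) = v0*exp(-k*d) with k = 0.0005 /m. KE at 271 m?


v = v0*exp(-k*d) = 784*exp(-0.0005*271) = 684.651 m/s
E = 0.5*m*v^2 = 0.5*0.017*684.651^2 = 3984 J

3984 J


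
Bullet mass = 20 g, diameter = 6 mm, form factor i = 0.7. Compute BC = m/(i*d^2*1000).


BC = m/(i*d^2*1000) = 20/(0.7 * 6^2 * 1000) = 0.0007937

0.0007937


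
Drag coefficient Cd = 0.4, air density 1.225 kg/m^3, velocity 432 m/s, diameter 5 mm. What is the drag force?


A = pi*(d/2)^2 = pi*(5/2000)^2 = 1.96350e-05 m^2
Fd = 0.5*Cd*rho*A*v^2 = 0.5*0.4*1.225*1.96350e-05*432^2 = 0.8978 N

0.8978 N


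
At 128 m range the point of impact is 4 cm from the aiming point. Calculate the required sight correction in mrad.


1 mrad subtends 1 cm per 10 m of range, so adj = error_cm / (dist_m / 10) = 4 / (128/10) = 0.3125 mrad

0.3125 mrad


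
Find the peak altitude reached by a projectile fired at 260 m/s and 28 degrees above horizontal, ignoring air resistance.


H = (v0*sin(theta))^2 / (2g) = (260*sin(28°))^2 / (2*9.81) = 759.4 m

759.4 m


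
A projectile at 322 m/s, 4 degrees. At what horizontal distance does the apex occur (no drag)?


R = v0^2*sin(2*theta)/g = 322^2*sin(2*4°)/9.81 = 1470.95 m
apex_dist = R/2 = 1470.95/2 = 735.5 m

735.5 m


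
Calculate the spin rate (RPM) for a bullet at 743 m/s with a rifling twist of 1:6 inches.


twist_m = 6*0.0254 = 0.1524 m
spin = v/twist = 743/0.1524 = 4875.328 rev/s
RPM = spin*60 = 4875.328*60 ≈ 292520 RPM

292520 RPM


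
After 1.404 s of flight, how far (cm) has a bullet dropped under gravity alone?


drop = 0.5*g*t^2 = 0.5*9.81*1.404^2 = 9.66881 m ≈ 966.9 cm

966.9 cm


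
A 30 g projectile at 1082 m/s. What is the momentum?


p = m*v = 0.03*1082 = 32.46 kg·m/s

32.46 kg·m/s


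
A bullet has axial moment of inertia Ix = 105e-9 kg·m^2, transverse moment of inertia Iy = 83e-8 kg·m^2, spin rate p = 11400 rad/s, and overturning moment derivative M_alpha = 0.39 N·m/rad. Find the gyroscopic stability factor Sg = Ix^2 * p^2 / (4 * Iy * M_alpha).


Sg = Ix^2 * p^2 / (4 * Iy * M_alpha) = (105e-9)^2 * 11400^2 / (4 * 83e-8 * 0.39) = 1.107

1.107


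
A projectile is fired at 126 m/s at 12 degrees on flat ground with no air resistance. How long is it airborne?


T = 2*v0*sin(theta)/g = 2*126*sin(12°)/9.81 = 5.341 s

5.341 s


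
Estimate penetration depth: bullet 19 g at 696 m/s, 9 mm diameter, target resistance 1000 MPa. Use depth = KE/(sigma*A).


A = pi*(d/2)^2 = pi*(9/2)^2 = 63.6173 mm^2
E = 0.5*m*v^2 = 0.5*0.019*696^2 = 4601.95 J
depth = E/(sigma*A) = 4601.95 J / (1000 MPa * 63.6173 mm^2) = 4601.95/(1000 * 63.6173) m = 0.0723381 m ≈ 72.34 mm

72.34 mm


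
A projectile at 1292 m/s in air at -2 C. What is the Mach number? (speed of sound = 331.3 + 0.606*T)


a = 331.3 + 0.606*(-2) = 330.088 m/s
M = v/a = 1292/330.088 = 3.914

3.914


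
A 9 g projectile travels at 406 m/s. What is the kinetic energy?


E = 0.5*m*v^2 = 0.5*0.009*406^2 = 741.8 J

741.8 J


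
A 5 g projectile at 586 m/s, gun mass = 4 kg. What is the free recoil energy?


v_r = m_p*v_p/m_gun = 0.005*586/4 = 0.7325 m/s, E_r = 0.5*m_gun*v_r^2 = 0.5*4*0.7325^2 = 1.073 J

1.073 J


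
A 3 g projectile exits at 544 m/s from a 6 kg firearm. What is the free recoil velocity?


v_recoil = m_p * v_p / m_gun = 0.003 * 544 / 6 = 0.272 m/s

0.272 m/s


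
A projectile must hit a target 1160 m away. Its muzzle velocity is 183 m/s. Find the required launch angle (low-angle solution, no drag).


sin(2*theta) = R*g/v0^2 = 1160*9.81/183^2 = 0.339801, theta = arcsin(0.339801)/2 = 9.932°

9.932 degrees


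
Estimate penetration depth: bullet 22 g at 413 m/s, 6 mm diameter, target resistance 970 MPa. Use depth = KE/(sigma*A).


A = pi*(d/2)^2 = pi*(6/2)^2 = 28.2743 mm^2
E = 0.5*m*v^2 = 0.5*0.022*413^2 = 1876.26 J
depth = E/(sigma*A) = 1876.26 J / (970 MPa * 28.2743 mm^2) = 1876.26/(970 * 28.2743) m = 0.0684114 m ≈ 68.41 mm

68.41 mm


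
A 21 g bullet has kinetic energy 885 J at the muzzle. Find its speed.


v = sqrt(2*E/m) = sqrt(2*885/0.021) = 290.3 m/s

290.3 m/s


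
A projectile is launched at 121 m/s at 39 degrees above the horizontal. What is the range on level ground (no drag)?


R = v0^2 * sin(2*theta) / g = 121^2 * sin(2*39°) / 9.81 = 1460 m

1460 m


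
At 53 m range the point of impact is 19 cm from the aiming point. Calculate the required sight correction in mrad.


1 mrad subtends 1 cm per 10 m of range, so adj = error_cm / (dist_m / 10) = 19 / (53/10) = 3.585 mrad

3.585 mrad


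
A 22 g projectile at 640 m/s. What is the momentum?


p = m*v = 0.022*640 = 14.08 kg·m/s

14.08 kg·m/s


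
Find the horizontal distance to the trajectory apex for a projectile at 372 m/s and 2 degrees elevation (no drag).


R = v0^2*sin(2*theta)/g = 372^2*sin(2*2°)/9.81 = 984.014 m
apex_dist = R/2 = 984.014/2 = 492 m

492 m


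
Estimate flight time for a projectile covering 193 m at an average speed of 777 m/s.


t = d/v = 193/777 = 0.2484 s

0.2484 s


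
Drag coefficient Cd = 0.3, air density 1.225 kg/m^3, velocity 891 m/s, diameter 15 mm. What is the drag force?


A = pi*(d/2)^2 = pi*(15/2000)^2 = 1.76715e-04 m^2
Fd = 0.5*Cd*rho*A*v^2 = 0.5*0.3*1.225*1.76715e-04*891^2 = 25.78 N

25.78 N


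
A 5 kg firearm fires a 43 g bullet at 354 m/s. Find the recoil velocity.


v_recoil = m_p * v_p / m_gun = 0.043 * 354 / 5 = 3.044 m/s

3.044 m/s


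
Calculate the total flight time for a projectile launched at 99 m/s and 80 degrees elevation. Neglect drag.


T = 2*v0*sin(theta)/g = 2*99*sin(80°)/9.81 = 19.88 s

19.88 s


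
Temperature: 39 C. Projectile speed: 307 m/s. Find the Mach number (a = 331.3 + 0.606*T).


a = 331.3 + 0.606*(39) = 354.934 m/s
M = v/a = 307/354.934 = 0.8649

0.8649


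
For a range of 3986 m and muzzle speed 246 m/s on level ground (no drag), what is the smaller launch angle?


sin(2*theta) = R*g/v0^2 = 3986*9.81/246^2 = 0.646154, theta = arcsin(0.646154)/2 = 20.13°

20.13 degrees


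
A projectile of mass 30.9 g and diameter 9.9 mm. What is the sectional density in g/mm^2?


SD = m/d^2 = 30.9/9.9^2 = 0.3153 g/mm^2

0.3153 g/mm^2


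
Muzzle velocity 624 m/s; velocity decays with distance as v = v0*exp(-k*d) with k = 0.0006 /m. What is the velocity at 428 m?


v = v0*exp(-k*d) = 624*exp(-0.0006*428) = 482.7 m/s

482.7 m/s


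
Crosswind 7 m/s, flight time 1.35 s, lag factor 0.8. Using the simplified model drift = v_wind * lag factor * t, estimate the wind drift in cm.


drift = v_wind * lag * t = 7 * 0.8 * 1.35 = 7.56 m ≈ 756 cm

756 cm


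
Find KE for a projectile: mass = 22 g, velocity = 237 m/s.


E = 0.5*m*v^2 = 0.5*0.022*237^2 = 617.9 J

617.9 J


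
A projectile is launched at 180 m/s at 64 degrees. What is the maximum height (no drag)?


H = (v0*sin(theta))^2 / (2g) = (180*sin(64°))^2 / (2*9.81) = 1334 m

1334 m


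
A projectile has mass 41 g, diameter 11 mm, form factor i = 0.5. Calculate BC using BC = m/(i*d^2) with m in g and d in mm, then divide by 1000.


BC = m/(i*d^2*1000) = 41/(0.5 * 11^2 * 1000) = 0.0006777

0.0006777


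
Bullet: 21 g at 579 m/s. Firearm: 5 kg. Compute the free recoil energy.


v_r = m_p*v_p/m_gun = 0.021*579/5 = 2.4318 m/s, E_r = 0.5*m_gun*v_r^2 = 0.5*5*2.4318^2 = 14.78 J

14.78 J


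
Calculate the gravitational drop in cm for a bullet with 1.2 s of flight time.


drop = 0.5*g*t^2 = 0.5*9.81*1.2^2 = 7.0632 m ≈ 706.3 cm

706.3 cm


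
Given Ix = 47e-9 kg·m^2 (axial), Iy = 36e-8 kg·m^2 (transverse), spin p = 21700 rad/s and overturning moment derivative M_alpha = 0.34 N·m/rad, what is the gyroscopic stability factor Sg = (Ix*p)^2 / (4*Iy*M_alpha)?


Sg = Ix^2 * p^2 / (4 * Iy * M_alpha) = (47e-9)^2 * 21700^2 / (4 * 36e-8 * 0.34) = 2.125

2.125


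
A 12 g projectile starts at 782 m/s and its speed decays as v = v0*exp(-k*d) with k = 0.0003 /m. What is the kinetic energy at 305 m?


v = v0*exp(-k*d) = 782*exp(-0.0003*305) = 713.623 m/s
E = 0.5*m*v^2 = 0.5*0.012*713.623^2 = 3056 J

3056 J


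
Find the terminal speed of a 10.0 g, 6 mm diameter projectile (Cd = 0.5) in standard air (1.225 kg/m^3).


A = pi*(d/2)^2 = pi*(6/2000)^2 = 2.82743e-05 m^2
vt = sqrt(2mg/(Cd*rho*A)) = sqrt(2*0.01*9.81/(0.5 * 1.225 * 2.82743e-05)) = 106.4 m/s

106.4 m/s


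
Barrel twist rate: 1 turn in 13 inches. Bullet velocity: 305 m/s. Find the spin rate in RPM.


twist_m = 13*0.0254 = 0.3302 m
spin = v/twist = 305/0.3302 = 923.6826 rev/s
RPM = spin*60 = 923.6826*60 ≈ 55421 RPM

55421 RPM


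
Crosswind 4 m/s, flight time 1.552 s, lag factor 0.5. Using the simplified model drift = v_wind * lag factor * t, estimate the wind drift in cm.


drift = v_wind * lag * t = 4 * 0.5 * 1.552 = 3.104 m ≈ 310.4 cm

310.4 cm


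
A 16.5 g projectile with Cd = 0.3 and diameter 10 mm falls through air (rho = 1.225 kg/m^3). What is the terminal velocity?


A = pi*(d/2)^2 = pi*(10/2000)^2 = 7.85398e-05 m^2
vt = sqrt(2mg/(Cd*rho*A)) = sqrt(2*0.0165*9.81/(0.3 * 1.225 * 7.85398e-05)) = 105.9 m/s

105.9 m/s


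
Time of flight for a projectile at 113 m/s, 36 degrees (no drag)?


T = 2*v0*sin(theta)/g = 2*113*sin(36°)/9.81 = 13.54 s

13.54 s


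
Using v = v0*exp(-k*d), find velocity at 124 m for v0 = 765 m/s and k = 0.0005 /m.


v = v0*exp(-k*d) = 765*exp(-0.0005*124) = 719 m/s

719 m/s


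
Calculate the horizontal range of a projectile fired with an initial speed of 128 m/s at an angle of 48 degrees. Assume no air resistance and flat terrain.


R = v0^2 * sin(2*theta) / g = 128^2 * sin(2*48°) / 9.81 = 1661 m

1661 m


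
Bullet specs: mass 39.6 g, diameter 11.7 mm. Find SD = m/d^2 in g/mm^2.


SD = m/d^2 = 39.6/11.7^2 = 0.2893 g/mm^2

0.2893 g/mm^2


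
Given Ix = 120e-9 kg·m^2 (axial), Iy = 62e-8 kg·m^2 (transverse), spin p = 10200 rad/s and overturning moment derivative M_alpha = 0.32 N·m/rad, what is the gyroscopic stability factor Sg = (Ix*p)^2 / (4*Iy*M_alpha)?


Sg = Ix^2 * p^2 / (4 * Iy * M_alpha) = (120e-9)^2 * 10200^2 / (4 * 62e-8 * 0.32) = 1.888

1.888


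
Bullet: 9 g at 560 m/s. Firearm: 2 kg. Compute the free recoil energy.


v_r = m_p*v_p/m_gun = 0.009*560/2 = 2.52 m/s, E_r = 0.5*m_gun*v_r^2 = 0.5*2*2.52^2 = 6.35 J

6.35 J


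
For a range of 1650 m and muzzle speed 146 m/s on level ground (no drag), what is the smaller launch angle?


sin(2*theta) = R*g/v0^2 = 1650*9.81/146^2 = 0.759359, theta = arcsin(0.759359)/2 = 24.7°

24.7 degrees


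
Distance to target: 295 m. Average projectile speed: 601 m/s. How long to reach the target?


t = d/v = 295/601 = 0.4908 s

0.4908 s


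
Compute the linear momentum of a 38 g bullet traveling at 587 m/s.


p = m*v = 0.038*587 = 22.31 kg·m/s

22.31 kg·m/s


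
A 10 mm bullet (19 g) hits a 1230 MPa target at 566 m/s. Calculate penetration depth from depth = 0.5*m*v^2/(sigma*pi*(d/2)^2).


A = pi*(d/2)^2 = pi*(10/2)^2 = 78.5398 mm^2
E = 0.5*m*v^2 = 0.5*0.019*566^2 = 3043.38 J
depth = E/(sigma*A) = 3043.38 J / (1230 MPa * 78.5398 mm^2) = 3043.38/(1230 * 78.5398) m = 0.0315037 m ≈ 31.5 mm

31.5 mm


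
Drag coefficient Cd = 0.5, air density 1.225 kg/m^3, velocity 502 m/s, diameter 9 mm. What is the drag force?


A = pi*(d/2)^2 = pi*(9/2000)^2 = 6.36173e-05 m^2
Fd = 0.5*Cd*rho*A*v^2 = 0.5*0.5*1.225*6.36173e-05*502^2 = 4.91 N

4.91 N


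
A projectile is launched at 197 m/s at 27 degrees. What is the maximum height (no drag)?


H = (v0*sin(theta))^2 / (2g) = (197*sin(27°))^2 / (2*9.81) = 407.7 m

407.7 m


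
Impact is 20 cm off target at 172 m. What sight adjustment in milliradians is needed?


1 mrad subtends 1 cm per 10 m of range, so adj = error_cm / (dist_m / 10) = 20 / (172/10) = 1.163 mrad

1.163 mrad


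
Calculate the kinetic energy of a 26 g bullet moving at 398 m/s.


E = 0.5*m*v^2 = 0.5*0.026*398^2 = 2059 J

2059 J


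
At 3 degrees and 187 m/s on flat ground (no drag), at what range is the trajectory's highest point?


R = v0^2*sin(2*theta)/g = 187^2*sin(2*3°)/9.81 = 372.605 m
apex_dist = R/2 = 372.605/2 = 186.3 m

186.3 m


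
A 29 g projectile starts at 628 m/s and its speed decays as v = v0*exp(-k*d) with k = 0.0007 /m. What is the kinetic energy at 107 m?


v = v0*exp(-k*d) = 628*exp(-0.0007*107) = 582.681 m/s
E = 0.5*m*v^2 = 0.5*0.029*582.681^2 = 4923 J

4923 J


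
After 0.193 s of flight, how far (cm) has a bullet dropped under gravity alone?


drop = 0.5*g*t^2 = 0.5*9.81*0.193^2 = 0.182706 m ≈ 18.27 cm

18.27 cm


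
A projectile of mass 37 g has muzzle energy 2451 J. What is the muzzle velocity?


v = sqrt(2*E/m) = sqrt(2*2451/0.037) = 364 m/s

364 m/s


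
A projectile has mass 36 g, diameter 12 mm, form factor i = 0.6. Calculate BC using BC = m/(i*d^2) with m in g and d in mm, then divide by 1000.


BC = m/(i*d^2*1000) = 36/(0.6 * 12^2 * 1000) = 0.0004167

0.0004167


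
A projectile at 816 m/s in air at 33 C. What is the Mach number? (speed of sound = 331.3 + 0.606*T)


a = 331.3 + 0.606*(33) = 351.298 m/s
M = v/a = 816/351.298 = 2.323

2.323


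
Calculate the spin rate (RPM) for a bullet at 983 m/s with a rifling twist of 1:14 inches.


twist_m = 14*0.0254 = 0.3556 m
spin = v/twist = 983/0.3556 = 2764.342 rev/s
RPM = spin*60 = 2764.342*60 ≈ 165861 RPM

165861 RPM


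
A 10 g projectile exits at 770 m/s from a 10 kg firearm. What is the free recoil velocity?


v_recoil = m_p * v_p / m_gun = 0.01 * 770 / 10 = 0.77 m/s

0.77 m/s


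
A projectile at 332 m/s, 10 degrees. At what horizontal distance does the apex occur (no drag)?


R = v0^2*sin(2*theta)/g = 332^2*sin(2*10°)/9.81 = 3842.9 m
apex_dist = R/2 = 3842.9/2 = 1921 m

1921 m


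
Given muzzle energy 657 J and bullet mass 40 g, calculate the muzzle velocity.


v = sqrt(2*E/m) = sqrt(2*657/0.04) = 181.2 m/s

181.2 m/s


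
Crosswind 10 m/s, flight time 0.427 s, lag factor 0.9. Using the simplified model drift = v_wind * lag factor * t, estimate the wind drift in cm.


drift = v_wind * lag * t = 10 * 0.9 * 0.427 = 3.843 m ≈ 384.3 cm

384.3 cm


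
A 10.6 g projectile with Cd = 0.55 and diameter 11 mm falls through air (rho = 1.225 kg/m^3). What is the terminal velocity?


A = pi*(d/2)^2 = pi*(11/2000)^2 = 9.50332e-05 m^2
vt = sqrt(2mg/(Cd*rho*A)) = sqrt(2*0.0106*9.81/(0.55 * 1.225 * 9.50332e-05)) = 56.99 m/s

56.99 m/s


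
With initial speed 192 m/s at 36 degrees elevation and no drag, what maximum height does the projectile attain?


H = (v0*sin(theta))^2 / (2g) = (192*sin(36°))^2 / (2*9.81) = 649.1 m

649.1 m


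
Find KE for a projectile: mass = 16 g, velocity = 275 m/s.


E = 0.5*m*v^2 = 0.5*0.016*275^2 = 605 J

605 J


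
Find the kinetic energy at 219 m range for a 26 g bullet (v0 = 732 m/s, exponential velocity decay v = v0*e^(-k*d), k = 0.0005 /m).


v = v0*exp(-k*d) = 732*exp(-0.0005*219) = 656.079 m/s
E = 0.5*m*v^2 = 0.5*0.026*656.079^2 = 5596 J

5596 J


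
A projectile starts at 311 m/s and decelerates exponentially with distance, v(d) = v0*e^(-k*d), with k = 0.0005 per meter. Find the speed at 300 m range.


v = v0*exp(-k*d) = 311*exp(-0.0005*300) = 267.7 m/s

267.7 m/s


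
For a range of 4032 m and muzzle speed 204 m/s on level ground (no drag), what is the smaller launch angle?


sin(2*theta) = R*g/v0^2 = 4032*9.81/204^2 = 0.95045, theta = arcsin(0.95045)/2 = 35.94°

35.94 degrees


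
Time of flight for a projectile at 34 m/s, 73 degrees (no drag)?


T = 2*v0*sin(theta)/g = 2*34*sin(73°)/9.81 = 6.629 s

6.629 s


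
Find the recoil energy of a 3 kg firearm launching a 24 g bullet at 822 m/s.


v_r = m_p*v_p/m_gun = 0.024*822/3 = 6.576 m/s, E_r = 0.5*m_gun*v_r^2 = 0.5*3*6.576^2 = 64.87 J

64.87 J


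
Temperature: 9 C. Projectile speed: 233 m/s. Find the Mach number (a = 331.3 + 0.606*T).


a = 331.3 + 0.606*(9) = 336.754 m/s
M = v/a = 233/336.754 = 0.6919

0.6919


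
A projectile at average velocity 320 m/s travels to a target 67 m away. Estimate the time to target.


t = d/v = 67/320 = 0.2094 s

0.2094 s


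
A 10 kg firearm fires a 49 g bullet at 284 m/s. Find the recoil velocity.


v_recoil = m_p * v_p / m_gun = 0.049 * 284 / 10 = 1.392 m/s

1.392 m/s


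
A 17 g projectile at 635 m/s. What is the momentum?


p = m*v = 0.017*635 = 10.79 kg·m/s

10.79 kg·m/s


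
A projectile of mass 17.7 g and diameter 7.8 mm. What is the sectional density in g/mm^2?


SD = m/d^2 = 17.7/7.8^2 = 0.2909 g/mm^2

0.2909 g/mm^2


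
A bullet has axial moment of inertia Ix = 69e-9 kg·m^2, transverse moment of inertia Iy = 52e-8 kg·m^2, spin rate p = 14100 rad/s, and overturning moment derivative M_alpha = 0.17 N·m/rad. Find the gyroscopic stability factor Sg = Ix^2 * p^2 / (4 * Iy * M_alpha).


Sg = Ix^2 * p^2 / (4 * Iy * M_alpha) = (69e-9)^2 * 14100^2 / (4 * 52e-8 * 0.17) = 2.677

2.677


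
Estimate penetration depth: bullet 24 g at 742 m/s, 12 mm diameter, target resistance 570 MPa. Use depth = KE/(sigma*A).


A = pi*(d/2)^2 = pi*(12/2)^2 = 113.097 mm^2
E = 0.5*m*v^2 = 0.5*0.024*742^2 = 6606.77 J
depth = E/(sigma*A) = 6606.77 J / (570 MPa * 113.097 mm^2) = 6606.77/(570 * 113.097) m = 0.102485 m ≈ 102.5 mm

102.5 mm


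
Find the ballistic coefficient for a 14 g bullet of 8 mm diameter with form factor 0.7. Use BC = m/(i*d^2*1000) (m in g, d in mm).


BC = m/(i*d^2*1000) = 14/(0.7 * 8^2 * 1000) = 0.0003125

0.0003125


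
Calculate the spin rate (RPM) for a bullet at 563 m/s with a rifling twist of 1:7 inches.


twist_m = 7*0.0254 = 0.1778 m
spin = v/twist = 563/0.1778 = 3166.479 rev/s
RPM = spin*60 = 3166.479*60 ≈ 189989 RPM

189989 RPM


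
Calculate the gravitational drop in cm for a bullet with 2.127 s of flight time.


drop = 0.5*g*t^2 = 0.5*9.81*2.127^2 = 22.1909 m ≈ 2219 cm

2219 cm


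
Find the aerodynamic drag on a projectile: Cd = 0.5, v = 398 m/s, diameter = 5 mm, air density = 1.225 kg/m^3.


A = pi*(d/2)^2 = pi*(5/2000)^2 = 1.96350e-05 m^2
Fd = 0.5*Cd*rho*A*v^2 = 0.5*0.5*1.225*1.96350e-05*398^2 = 0.9525 N

0.9525 N


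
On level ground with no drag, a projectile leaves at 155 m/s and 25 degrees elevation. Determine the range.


R = v0^2 * sin(2*theta) / g = 155^2 * sin(2*25°) / 9.81 = 1876 m

1876 m


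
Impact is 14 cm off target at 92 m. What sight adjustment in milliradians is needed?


1 mrad subtends 1 cm per 10 m of range, so adj = error_cm / (dist_m / 10) = 14 / (92/10) = 1.522 mrad

1.522 mrad


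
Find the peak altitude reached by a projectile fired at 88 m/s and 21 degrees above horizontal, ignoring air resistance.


H = (v0*sin(theta))^2 / (2g) = (88*sin(21°))^2 / (2*9.81) = 50.69 m

50.69 m


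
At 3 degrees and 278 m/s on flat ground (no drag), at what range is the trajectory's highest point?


R = v0^2*sin(2*theta)/g = 278^2*sin(2*3°)/9.81 = 823.484 m
apex_dist = R/2 = 823.484/2 = 411.7 m

411.7 m


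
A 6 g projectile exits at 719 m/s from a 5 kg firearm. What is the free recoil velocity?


v_recoil = m_p * v_p / m_gun = 0.006 * 719 / 5 = 0.8628 m/s

0.8628 m/s


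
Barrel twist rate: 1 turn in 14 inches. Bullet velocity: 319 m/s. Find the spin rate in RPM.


twist_m = 14*0.0254 = 0.3556 m
spin = v/twist = 319/0.3556 = 897.0754 rev/s
RPM = spin*60 = 897.0754*60 ≈ 53825 RPM

53825 RPM


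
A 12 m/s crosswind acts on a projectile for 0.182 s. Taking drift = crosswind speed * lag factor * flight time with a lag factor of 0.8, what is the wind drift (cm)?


drift = v_wind * lag * t = 12 * 0.8 * 0.182 = 1.7472 m ≈ 174.7 cm

174.7 cm


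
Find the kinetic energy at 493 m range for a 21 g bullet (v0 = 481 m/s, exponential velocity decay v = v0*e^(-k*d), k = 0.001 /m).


v = v0*exp(-k*d) = 481*exp(-0.001*493) = 293.791 m/s
E = 0.5*m*v^2 = 0.5*0.021*293.791^2 = 906.3 J

906.3 J


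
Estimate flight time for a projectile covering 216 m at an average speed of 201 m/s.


t = d/v = 216/201 = 1.075 s

1.075 s


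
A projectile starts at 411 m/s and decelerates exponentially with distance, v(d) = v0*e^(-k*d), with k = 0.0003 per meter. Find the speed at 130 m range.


v = v0*exp(-k*d) = 411*exp(-0.0003*130) = 395.3 m/s

395.3 m/s


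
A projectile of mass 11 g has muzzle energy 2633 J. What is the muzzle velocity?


v = sqrt(2*E/m) = sqrt(2*2633/0.011) = 691.9 m/s

691.9 m/s


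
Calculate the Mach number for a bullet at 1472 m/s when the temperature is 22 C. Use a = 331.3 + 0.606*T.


a = 331.3 + 0.606*(22) = 344.632 m/s
M = v/a = 1472/344.632 = 4.271

4.271


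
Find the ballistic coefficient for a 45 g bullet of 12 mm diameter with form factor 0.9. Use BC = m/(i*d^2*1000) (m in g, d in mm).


BC = m/(i*d^2*1000) = 45/(0.9 * 12^2 * 1000) = 0.0003472

0.0003472


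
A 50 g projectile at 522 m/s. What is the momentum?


p = m*v = 0.05*522 = 26.1 kg·m/s

26.1 kg·m/s


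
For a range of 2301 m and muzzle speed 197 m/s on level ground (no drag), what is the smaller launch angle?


sin(2*theta) = R*g/v0^2 = 2301*9.81/197^2 = 0.581639, theta = arcsin(0.581639)/2 = 17.78°

17.78 degrees


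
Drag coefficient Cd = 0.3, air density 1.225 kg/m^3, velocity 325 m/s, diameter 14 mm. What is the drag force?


A = pi*(d/2)^2 = pi*(14/2000)^2 = 1.53938e-04 m^2
Fd = 0.5*Cd*rho*A*v^2 = 0.5*0.3*1.225*1.53938e-04*325^2 = 2.988 N

2.988 N


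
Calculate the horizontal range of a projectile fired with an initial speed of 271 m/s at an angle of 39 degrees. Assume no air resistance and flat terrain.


R = v0^2 * sin(2*theta) / g = 271^2 * sin(2*39°) / 9.81 = 7323 m

7323 m


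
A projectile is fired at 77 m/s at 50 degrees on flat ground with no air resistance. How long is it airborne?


T = 2*v0*sin(theta)/g = 2*77*sin(50°)/9.81 = 12.03 s

12.03 s


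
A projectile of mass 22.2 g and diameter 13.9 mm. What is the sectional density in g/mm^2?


SD = m/d^2 = 22.2/13.9^2 = 0.1149 g/mm^2

0.1149 g/mm^2


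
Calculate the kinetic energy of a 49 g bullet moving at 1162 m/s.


E = 0.5*m*v^2 = 0.5*0.049*1162^2 = 33081 J

33081 J


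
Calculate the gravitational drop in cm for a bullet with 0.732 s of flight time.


drop = 0.5*g*t^2 = 0.5*9.81*0.732^2 = 2.62822 m ≈ 262.8 cm

262.8 cm


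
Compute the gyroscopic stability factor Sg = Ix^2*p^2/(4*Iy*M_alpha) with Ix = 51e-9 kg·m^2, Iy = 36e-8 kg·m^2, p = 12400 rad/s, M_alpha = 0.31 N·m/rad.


Sg = Ix^2 * p^2 / (4 * Iy * M_alpha) = (51e-9)^2 * 12400^2 / (4 * 36e-8 * 0.31) = 0.8959

0.8959


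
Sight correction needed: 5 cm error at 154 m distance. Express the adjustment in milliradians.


1 mrad subtends 1 cm per 10 m of range, so adj = error_cm / (dist_m / 10) = 5 / (154/10) = 0.3247 mrad

0.3247 mrad


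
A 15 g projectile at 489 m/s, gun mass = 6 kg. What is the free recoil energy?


v_r = m_p*v_p/m_gun = 0.015*489/6 = 1.2225 m/s, E_r = 0.5*m_gun*v_r^2 = 0.5*6*1.2225^2 = 4.484 J

4.484 J


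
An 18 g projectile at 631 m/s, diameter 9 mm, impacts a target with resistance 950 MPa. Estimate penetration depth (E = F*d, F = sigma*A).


A = pi*(d/2)^2 = pi*(9/2)^2 = 63.6173 mm^2
E = 0.5*m*v^2 = 0.5*0.018*631^2 = 3583.45 J
depth = E/(sigma*A) = 3583.45 J / (950 MPa * 63.6173 mm^2) = 3583.45/(950 * 63.6173) m = 0.0592929 m ≈ 59.29 mm

59.29 mm


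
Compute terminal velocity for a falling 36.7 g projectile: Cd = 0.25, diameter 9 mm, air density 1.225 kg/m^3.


A = pi*(d/2)^2 = pi*(9/2000)^2 = 6.36173e-05 m^2
vt = sqrt(2mg/(Cd*rho*A)) = sqrt(2*0.0367*9.81/(0.25 * 1.225 * 6.36173e-05)) = 192.2 m/s

192.2 m/s


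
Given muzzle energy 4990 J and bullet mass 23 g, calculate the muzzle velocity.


v = sqrt(2*E/m) = sqrt(2*4990/0.023) = 658.7 m/s

658.7 m/s


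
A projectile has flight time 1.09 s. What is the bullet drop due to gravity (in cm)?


drop = 0.5*g*t^2 = 0.5*9.81*1.09^2 = 5.82763 m ≈ 582.8 cm

582.8 cm


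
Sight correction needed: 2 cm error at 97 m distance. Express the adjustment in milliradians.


1 mrad subtends 1 cm per 10 m of range, so adj = error_cm / (dist_m / 10) = 2 / (97/10) = 0.2062 mrad

0.2062 mrad


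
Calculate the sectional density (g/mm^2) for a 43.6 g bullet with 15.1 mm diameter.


SD = m/d^2 = 43.6/15.1^2 = 0.1912 g/mm^2

0.1912 g/mm^2


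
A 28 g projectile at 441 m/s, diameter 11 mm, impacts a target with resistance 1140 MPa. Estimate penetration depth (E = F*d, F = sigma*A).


A = pi*(d/2)^2 = pi*(11/2)^2 = 95.0332 mm^2
E = 0.5*m*v^2 = 0.5*0.028*441^2 = 2722.73 J
depth = E/(sigma*A) = 2722.73 J / (1140 MPa * 95.0332 mm^2) = 2722.73/(1140 * 95.0332) m = 0.0251319 m ≈ 25.13 mm

25.13 mm


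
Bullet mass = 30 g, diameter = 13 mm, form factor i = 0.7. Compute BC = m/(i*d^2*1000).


BC = m/(i*d^2*1000) = 30/(0.7 * 13^2 * 1000) = 0.0002536

0.0002536


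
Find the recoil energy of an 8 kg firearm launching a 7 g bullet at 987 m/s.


v_r = m_p*v_p/m_gun = 0.007*987/8 = 0.863625 m/s, E_r = 0.5*m_gun*v_r^2 = 0.5*8*0.863625^2 = 2.983 J

2.983 J


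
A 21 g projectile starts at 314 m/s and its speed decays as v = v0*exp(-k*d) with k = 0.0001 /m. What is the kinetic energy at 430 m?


v = v0*exp(-k*d) = 314*exp(-0.0001*430) = 300.784 m/s
E = 0.5*m*v^2 = 0.5*0.021*300.784^2 = 949.9 J

949.9 J


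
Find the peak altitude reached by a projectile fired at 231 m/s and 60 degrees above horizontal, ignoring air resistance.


H = (v0*sin(theta))^2 / (2g) = (231*sin(60°))^2 / (2*9.81) = 2040 m

2040 m


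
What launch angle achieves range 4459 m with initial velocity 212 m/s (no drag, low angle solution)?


sin(2*theta) = R*g/v0^2 = 4459*9.81/212^2 = 0.973273, theta = arcsin(0.973273)/2 = 38.36°

38.36 degrees


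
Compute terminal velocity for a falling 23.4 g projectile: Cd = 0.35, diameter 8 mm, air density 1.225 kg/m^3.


A = pi*(d/2)^2 = pi*(8/2000)^2 = 5.02655e-05 m^2
vt = sqrt(2mg/(Cd*rho*A)) = sqrt(2*0.0234*9.81/(0.35 * 1.225 * 5.02655e-05)) = 146 m/s

146 m/s


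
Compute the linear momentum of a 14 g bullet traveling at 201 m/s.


p = m*v = 0.014*201 = 2.814 kg·m/s

2.814 kg·m/s


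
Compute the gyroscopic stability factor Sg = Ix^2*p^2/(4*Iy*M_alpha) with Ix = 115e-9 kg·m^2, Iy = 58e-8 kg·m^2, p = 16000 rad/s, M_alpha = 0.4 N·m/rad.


Sg = Ix^2 * p^2 / (4 * Iy * M_alpha) = (115e-9)^2 * 16000^2 / (4 * 58e-8 * 0.4) = 3.648

3.648


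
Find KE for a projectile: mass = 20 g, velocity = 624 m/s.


E = 0.5*m*v^2 = 0.5*0.02*624^2 = 3894 J

3894 J


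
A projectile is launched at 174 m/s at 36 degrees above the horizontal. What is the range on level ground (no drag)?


R = v0^2 * sin(2*theta) / g = 174^2 * sin(2*36°) / 9.81 = 2935 m

2935 m


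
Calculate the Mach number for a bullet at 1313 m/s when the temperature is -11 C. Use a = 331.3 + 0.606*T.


a = 331.3 + 0.606*(-11) = 324.634 m/s
M = v/a = 1313/324.634 = 4.045

4.045


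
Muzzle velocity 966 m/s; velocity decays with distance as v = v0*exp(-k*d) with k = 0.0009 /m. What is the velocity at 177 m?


v = v0*exp(-k*d) = 966*exp(-0.0009*177) = 823.7 m/s

823.7 m/s


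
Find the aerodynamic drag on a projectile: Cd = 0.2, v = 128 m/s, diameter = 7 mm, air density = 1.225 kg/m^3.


A = pi*(d/2)^2 = pi*(7/2000)^2 = 3.84845e-05 m^2
Fd = 0.5*Cd*rho*A*v^2 = 0.5*0.2*1.225*3.84845e-05*128^2 = 0.07724 N

0.07724 N


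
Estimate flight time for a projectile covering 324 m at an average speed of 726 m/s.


t = d/v = 324/726 = 0.4463 s

0.4463 s


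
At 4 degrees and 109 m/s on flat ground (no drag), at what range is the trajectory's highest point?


R = v0^2*sin(2*theta)/g = 109^2*sin(2*4°)/9.81 = 168.554 m
apex_dist = R/2 = 168.554/2 = 84.28 m

84.28 m


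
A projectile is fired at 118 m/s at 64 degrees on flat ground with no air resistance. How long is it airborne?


T = 2*v0*sin(theta)/g = 2*118*sin(64°)/9.81 = 21.62 s

21.62 s
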